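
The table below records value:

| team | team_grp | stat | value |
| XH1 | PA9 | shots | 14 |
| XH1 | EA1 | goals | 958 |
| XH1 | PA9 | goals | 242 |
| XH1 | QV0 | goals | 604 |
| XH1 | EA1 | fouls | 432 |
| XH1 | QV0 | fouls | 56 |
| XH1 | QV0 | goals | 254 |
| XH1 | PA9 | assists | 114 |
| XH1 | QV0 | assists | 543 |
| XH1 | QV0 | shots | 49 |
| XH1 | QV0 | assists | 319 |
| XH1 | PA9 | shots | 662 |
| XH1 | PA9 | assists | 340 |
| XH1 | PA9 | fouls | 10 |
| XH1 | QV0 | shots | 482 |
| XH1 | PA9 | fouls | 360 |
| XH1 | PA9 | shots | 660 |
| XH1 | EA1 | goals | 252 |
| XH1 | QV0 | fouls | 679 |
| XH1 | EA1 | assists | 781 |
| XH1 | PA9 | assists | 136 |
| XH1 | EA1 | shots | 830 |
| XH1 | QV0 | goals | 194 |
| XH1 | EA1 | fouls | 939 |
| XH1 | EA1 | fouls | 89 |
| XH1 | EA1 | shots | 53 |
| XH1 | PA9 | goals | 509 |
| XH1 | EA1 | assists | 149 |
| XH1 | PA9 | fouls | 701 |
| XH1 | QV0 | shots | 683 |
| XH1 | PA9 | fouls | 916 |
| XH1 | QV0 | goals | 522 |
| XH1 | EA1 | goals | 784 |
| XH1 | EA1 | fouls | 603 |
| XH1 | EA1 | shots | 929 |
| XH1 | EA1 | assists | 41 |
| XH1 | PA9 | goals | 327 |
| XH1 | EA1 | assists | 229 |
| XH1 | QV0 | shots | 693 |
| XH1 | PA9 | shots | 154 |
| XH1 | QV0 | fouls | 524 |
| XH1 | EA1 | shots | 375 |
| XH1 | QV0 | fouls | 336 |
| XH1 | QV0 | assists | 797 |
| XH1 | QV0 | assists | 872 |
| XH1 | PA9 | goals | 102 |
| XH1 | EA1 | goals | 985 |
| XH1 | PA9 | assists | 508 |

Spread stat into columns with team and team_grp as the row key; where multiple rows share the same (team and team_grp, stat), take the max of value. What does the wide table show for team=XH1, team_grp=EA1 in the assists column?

Rows with team=XH1, team_grp=EA1 and stat=assists: value values are 781, 149, 41, 229.
max(781, 149, 41, 229) = 781.

781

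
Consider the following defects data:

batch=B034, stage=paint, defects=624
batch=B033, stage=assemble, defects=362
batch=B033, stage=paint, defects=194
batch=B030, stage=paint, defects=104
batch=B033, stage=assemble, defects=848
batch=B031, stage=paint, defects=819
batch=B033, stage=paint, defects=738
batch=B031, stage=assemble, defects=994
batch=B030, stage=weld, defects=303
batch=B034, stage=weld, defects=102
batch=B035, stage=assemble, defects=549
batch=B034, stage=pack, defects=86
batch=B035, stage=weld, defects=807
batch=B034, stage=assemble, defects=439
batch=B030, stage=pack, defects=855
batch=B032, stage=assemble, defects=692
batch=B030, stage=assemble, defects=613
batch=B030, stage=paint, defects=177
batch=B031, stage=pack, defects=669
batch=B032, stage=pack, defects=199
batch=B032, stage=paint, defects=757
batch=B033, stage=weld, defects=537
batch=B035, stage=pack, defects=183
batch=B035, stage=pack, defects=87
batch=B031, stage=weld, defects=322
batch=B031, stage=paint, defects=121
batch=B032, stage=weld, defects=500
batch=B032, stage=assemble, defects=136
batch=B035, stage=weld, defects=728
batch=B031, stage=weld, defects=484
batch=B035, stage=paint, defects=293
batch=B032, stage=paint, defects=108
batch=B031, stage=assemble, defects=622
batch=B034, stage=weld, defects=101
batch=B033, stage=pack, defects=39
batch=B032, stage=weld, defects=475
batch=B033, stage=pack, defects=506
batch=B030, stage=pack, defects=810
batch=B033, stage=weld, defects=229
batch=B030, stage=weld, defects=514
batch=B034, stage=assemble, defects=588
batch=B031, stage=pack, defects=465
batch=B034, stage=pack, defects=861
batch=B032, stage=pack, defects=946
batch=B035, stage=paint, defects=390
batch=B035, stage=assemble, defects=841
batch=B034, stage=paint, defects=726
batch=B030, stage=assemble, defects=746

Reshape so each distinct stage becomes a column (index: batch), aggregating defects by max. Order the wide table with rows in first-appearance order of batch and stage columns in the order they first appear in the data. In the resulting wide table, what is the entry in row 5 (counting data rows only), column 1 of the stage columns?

With rows in first-appearance order of batch, row 5 is batch=B035. stage columns in first-appearance order: paint, assemble, weld, pack; column 1 is paint.
Long rows with batch=B035, stage=paint: max(293, 390) = 390.

390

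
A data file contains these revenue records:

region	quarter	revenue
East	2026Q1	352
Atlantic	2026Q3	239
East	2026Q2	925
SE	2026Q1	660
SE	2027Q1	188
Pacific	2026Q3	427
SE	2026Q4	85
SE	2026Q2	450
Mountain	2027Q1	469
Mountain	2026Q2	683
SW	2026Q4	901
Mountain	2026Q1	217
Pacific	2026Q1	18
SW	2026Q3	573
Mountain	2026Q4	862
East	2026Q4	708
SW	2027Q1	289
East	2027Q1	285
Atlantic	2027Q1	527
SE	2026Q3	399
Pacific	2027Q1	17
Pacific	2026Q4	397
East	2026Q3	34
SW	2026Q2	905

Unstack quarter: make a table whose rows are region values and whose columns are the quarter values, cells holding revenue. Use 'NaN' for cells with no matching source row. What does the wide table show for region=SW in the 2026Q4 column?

901

The long row with region=SW, quarter=2026Q4 has revenue=901.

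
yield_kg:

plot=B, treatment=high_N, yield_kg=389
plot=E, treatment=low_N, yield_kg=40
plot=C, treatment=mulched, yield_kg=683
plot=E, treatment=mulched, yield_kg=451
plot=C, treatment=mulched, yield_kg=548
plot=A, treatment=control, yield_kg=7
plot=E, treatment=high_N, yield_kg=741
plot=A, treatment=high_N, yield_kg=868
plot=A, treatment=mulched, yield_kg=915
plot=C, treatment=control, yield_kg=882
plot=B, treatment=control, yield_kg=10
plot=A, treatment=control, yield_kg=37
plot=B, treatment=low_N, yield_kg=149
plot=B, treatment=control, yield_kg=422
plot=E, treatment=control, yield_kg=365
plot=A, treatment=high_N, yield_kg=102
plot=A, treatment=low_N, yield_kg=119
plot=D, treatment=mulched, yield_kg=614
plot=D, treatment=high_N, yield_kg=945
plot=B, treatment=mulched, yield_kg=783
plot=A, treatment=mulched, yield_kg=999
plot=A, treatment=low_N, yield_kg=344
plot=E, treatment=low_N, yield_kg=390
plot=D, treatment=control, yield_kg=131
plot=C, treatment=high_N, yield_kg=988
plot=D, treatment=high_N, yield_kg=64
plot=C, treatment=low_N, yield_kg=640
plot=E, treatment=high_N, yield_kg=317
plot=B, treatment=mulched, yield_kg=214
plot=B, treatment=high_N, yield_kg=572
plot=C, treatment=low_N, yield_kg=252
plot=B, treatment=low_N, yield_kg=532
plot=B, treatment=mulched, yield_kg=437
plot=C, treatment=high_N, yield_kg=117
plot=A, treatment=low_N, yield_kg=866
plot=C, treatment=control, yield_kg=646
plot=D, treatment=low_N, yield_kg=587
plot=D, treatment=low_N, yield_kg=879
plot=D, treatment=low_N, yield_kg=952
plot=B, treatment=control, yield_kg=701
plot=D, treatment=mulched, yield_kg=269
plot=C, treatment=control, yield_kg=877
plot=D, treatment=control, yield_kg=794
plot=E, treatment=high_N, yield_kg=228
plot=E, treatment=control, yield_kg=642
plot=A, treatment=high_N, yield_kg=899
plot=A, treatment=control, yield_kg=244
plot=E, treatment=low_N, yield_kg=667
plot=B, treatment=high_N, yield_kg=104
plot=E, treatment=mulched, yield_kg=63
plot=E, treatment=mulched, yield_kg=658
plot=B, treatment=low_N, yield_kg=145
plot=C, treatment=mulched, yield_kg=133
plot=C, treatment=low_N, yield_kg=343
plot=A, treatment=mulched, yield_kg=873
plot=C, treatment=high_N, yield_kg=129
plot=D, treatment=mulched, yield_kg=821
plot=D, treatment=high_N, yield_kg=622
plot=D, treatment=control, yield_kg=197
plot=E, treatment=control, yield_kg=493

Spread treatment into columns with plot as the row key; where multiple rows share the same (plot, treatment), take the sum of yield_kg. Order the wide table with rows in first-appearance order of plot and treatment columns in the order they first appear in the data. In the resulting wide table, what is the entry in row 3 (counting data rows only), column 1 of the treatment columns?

1234

With rows in first-appearance order of plot, row 3 is plot=C. treatment columns in first-appearance order: high_N, low_N, mulched, control; column 1 is high_N.
Long rows with plot=C, treatment=high_N: 988 + 117 + 129 = 1234.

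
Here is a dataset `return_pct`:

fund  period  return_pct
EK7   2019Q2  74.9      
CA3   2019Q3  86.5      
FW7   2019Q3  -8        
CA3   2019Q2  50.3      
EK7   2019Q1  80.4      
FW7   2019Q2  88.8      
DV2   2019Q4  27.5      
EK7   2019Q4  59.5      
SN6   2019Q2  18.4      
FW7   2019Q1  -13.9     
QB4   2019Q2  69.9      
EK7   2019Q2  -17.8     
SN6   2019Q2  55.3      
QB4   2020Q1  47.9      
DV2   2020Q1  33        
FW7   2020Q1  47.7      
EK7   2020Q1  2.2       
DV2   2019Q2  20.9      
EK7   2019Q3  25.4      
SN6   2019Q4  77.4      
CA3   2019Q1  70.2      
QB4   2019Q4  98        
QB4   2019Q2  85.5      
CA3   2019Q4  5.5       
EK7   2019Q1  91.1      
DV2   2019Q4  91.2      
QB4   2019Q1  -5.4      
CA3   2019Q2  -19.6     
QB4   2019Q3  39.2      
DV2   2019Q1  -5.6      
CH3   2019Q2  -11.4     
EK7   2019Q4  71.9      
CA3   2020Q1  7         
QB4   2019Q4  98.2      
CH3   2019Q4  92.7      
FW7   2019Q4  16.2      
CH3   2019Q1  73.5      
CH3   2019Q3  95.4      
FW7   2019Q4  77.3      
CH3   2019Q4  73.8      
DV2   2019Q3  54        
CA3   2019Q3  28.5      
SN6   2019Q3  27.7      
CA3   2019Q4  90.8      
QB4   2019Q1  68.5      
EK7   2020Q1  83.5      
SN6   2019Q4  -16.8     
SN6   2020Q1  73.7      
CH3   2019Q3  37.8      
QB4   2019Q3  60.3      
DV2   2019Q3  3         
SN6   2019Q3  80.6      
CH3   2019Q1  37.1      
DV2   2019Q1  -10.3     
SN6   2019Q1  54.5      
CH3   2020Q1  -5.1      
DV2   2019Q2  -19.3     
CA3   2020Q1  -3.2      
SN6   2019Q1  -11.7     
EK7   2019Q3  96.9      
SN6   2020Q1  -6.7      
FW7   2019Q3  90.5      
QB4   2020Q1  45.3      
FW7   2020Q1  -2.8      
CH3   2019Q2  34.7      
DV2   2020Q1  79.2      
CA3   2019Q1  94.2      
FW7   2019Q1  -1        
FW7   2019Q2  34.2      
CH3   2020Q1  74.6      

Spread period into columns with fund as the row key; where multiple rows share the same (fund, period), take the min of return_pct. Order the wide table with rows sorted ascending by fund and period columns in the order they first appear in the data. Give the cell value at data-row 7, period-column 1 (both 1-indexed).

With rows sorted ascending by fund, row 7 is fund=SN6. period columns in first-appearance order: 2019Q2, 2019Q3, 2019Q1, 2019Q4, 2020Q1; column 1 is 2019Q2.
Long rows with fund=SN6, period=2019Q2: min(18.4, 55.3) = 18.4.

18.4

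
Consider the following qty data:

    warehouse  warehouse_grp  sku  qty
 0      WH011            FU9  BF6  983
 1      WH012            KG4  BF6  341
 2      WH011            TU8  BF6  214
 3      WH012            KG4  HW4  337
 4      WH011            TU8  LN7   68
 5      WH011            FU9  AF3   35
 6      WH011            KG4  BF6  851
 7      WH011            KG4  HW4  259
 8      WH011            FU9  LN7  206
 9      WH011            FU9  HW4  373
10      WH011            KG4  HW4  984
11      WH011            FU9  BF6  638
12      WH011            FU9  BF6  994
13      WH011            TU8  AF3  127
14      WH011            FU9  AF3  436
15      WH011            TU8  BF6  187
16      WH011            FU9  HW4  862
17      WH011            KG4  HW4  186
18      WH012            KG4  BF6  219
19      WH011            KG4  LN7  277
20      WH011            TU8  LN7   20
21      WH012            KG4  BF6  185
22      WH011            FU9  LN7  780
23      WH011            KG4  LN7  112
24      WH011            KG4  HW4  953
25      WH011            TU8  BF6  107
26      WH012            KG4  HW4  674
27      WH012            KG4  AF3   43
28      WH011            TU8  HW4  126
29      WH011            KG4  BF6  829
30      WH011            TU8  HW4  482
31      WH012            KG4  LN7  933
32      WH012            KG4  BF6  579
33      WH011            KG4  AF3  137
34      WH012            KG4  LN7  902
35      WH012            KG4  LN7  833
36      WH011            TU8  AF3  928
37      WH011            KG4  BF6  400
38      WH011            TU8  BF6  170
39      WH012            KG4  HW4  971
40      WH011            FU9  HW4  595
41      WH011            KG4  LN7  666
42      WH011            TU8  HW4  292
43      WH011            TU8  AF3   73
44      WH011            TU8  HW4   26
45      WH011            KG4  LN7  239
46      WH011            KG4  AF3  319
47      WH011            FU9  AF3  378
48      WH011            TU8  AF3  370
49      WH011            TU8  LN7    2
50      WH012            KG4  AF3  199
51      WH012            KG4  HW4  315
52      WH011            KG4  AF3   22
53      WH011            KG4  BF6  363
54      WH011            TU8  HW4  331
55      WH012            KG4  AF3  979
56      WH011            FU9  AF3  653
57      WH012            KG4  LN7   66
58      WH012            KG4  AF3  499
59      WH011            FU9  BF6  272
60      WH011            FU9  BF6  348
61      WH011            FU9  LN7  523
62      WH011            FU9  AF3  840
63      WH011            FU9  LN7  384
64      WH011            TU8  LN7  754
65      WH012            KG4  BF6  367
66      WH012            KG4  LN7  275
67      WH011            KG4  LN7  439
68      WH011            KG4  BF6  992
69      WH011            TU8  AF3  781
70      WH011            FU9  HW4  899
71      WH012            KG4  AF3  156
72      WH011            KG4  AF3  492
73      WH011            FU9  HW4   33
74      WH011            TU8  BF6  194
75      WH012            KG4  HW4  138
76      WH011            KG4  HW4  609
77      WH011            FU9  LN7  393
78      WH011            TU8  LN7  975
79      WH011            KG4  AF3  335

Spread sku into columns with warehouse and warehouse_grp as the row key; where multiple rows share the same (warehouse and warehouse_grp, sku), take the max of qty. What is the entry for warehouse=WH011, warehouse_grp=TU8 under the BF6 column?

Rows with warehouse=WH011, warehouse_grp=TU8 and sku=BF6: qty values are 214, 187, 107, 170, 194.
max(214, 187, 107, 170, 194) = 214.

214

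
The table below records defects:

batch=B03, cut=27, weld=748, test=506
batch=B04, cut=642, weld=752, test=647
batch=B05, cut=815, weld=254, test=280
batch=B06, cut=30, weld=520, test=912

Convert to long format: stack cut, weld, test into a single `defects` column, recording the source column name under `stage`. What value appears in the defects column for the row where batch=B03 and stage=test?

506

Unpivoting turns each (batch, wide-column) pair into one long row.
The wide cell at row B03, column test holds 506, so the long row (B03, test) has defects=506.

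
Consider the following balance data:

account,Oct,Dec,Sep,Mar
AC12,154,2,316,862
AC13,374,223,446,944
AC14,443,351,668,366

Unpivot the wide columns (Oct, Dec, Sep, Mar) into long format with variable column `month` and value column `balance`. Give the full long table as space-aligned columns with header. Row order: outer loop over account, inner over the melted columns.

Each (account, column) pair becomes one row: 3 × 4 = 12 rows.
For example, (AC12, Oct) → balance=154.

account  month  balance
AC12     Oct    154    
AC12     Dec    2      
AC12     Sep    316    
AC12     Mar    862    
AC13     Oct    374    
AC13     Dec    223    
AC13     Sep    446    
AC13     Mar    944    
AC14     Oct    443    
AC14     Dec    351    
AC14     Sep    668    
AC14     Mar    366    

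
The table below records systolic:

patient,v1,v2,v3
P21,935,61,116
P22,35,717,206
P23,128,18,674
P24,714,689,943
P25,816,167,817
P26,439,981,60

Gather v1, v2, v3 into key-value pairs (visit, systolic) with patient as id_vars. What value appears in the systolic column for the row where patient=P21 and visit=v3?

116

Unpivoting turns each (patient, wide-column) pair into one long row.
The wide cell at row P21, column v3 holds 116, so the long row (P21, v3) has systolic=116.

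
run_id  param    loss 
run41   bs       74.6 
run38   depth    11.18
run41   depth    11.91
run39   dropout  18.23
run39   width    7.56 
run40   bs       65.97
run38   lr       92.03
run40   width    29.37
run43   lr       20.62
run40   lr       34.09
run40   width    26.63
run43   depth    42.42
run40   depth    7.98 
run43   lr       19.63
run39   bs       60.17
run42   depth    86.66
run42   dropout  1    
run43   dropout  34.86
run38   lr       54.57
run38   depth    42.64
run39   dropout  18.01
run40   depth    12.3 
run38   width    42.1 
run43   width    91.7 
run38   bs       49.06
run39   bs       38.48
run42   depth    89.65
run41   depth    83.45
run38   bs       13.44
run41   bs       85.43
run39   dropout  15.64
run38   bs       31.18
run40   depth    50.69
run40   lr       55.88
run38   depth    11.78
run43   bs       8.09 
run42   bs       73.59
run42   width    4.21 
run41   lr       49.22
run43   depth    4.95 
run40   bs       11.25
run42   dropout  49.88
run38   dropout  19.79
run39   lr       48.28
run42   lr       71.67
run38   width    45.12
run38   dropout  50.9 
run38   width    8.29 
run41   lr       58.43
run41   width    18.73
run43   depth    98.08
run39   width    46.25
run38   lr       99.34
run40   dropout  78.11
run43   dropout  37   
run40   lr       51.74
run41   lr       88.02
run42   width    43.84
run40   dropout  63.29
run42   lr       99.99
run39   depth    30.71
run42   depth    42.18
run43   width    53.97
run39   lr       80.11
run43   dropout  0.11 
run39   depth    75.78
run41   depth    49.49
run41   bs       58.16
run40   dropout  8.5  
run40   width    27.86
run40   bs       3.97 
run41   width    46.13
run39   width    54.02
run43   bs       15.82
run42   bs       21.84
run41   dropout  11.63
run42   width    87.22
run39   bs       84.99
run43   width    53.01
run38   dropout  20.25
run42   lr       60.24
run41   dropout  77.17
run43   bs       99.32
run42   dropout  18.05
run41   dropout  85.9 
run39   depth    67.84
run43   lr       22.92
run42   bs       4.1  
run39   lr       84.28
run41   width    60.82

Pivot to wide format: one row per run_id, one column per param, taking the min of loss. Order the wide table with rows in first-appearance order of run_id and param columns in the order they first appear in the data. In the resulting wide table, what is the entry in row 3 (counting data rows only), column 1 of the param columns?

With rows in first-appearance order of run_id, row 3 is run_id=run39. param columns in first-appearance order: bs, depth, dropout, width, lr; column 1 is bs.
Long rows with run_id=run39, param=bs: min(60.17, 38.48, 84.99) = 38.48.

38.48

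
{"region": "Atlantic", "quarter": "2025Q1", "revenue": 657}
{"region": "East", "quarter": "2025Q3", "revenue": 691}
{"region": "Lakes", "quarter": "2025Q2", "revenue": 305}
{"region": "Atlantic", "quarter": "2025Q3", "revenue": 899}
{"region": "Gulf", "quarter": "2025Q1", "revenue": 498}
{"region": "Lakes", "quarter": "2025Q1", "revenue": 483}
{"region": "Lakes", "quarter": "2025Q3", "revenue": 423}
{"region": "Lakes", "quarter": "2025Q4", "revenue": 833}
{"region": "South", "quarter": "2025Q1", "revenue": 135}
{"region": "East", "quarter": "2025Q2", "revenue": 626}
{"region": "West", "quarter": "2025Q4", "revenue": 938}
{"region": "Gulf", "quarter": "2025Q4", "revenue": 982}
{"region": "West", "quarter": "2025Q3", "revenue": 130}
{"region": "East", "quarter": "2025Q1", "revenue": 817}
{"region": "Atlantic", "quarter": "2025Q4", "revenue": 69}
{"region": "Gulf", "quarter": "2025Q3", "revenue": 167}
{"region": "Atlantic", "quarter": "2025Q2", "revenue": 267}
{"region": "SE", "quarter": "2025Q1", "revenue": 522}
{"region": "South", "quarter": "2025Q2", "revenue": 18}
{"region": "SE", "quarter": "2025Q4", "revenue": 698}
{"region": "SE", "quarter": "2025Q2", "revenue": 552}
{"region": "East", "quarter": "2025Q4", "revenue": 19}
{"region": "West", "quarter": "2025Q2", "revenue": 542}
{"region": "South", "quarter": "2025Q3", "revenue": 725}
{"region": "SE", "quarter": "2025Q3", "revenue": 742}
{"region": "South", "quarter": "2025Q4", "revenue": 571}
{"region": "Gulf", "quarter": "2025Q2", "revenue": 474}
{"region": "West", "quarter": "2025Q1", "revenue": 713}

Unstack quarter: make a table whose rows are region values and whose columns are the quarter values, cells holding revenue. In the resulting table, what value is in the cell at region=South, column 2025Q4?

571

Wide layout: rows indexed by region, columns are the 4 distinct quarter values (2025Q1, 2025Q3, 2025Q2, 2025Q4).
Cell (region=South, quarter=2025Q4) draws from the long row where region=South and quarter=2025Q4, which has revenue=571.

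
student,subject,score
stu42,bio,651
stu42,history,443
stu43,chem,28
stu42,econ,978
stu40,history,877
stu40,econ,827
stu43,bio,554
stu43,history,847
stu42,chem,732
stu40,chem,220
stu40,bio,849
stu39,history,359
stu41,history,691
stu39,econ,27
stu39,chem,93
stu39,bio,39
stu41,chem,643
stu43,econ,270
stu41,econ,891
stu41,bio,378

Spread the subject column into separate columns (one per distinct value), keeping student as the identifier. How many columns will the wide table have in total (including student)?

1 column for student plus 4 distinct subject values → 5 columns.

5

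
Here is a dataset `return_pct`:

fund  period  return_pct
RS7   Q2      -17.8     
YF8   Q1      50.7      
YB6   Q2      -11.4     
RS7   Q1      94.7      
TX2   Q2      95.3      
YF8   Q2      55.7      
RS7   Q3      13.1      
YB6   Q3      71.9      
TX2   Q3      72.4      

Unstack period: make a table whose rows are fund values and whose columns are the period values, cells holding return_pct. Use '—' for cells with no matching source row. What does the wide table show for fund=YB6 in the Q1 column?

—

No long-format row has fund=YB6 and period=Q1, so the cell is —.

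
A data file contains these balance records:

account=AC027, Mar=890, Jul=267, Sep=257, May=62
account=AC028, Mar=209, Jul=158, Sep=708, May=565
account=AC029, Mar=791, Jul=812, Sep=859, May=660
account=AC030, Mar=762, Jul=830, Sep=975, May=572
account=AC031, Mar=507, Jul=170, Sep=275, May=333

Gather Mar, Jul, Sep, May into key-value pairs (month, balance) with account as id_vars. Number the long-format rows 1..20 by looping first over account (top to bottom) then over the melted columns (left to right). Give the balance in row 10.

20 rows total (5 × 4). Row 10: index ⌊(10-1)/4⌋ = 2 into account → AC029; (10-1) mod 4 = 1 into the melted columns → Jul.
So row 10 is (AC029, Jul, 812); balance = 812.

812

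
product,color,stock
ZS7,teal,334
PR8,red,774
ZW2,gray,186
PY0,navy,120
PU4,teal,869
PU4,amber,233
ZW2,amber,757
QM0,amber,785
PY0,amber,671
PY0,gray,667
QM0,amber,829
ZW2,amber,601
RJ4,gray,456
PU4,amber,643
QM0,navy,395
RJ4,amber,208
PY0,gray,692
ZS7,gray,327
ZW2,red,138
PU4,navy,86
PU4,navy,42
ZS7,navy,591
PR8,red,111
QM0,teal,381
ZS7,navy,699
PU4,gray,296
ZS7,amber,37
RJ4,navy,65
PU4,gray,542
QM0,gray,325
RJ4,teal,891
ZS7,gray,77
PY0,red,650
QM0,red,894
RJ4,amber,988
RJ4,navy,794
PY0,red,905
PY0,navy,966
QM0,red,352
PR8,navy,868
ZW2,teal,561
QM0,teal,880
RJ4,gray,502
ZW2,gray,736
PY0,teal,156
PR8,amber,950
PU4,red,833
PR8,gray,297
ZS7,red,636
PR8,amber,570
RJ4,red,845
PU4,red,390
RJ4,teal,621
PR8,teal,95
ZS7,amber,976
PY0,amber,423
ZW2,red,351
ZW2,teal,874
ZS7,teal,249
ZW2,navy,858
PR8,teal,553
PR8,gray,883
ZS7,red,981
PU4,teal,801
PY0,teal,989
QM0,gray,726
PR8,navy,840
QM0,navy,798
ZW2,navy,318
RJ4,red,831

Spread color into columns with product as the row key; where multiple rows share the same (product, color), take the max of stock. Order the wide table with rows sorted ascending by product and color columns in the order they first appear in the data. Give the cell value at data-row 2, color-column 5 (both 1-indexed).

643

With rows sorted ascending by product, row 2 is product=PU4. color columns in first-appearance order: teal, red, gray, navy, amber; column 5 is amber.
Long rows with product=PU4, color=amber: max(233, 643) = 643.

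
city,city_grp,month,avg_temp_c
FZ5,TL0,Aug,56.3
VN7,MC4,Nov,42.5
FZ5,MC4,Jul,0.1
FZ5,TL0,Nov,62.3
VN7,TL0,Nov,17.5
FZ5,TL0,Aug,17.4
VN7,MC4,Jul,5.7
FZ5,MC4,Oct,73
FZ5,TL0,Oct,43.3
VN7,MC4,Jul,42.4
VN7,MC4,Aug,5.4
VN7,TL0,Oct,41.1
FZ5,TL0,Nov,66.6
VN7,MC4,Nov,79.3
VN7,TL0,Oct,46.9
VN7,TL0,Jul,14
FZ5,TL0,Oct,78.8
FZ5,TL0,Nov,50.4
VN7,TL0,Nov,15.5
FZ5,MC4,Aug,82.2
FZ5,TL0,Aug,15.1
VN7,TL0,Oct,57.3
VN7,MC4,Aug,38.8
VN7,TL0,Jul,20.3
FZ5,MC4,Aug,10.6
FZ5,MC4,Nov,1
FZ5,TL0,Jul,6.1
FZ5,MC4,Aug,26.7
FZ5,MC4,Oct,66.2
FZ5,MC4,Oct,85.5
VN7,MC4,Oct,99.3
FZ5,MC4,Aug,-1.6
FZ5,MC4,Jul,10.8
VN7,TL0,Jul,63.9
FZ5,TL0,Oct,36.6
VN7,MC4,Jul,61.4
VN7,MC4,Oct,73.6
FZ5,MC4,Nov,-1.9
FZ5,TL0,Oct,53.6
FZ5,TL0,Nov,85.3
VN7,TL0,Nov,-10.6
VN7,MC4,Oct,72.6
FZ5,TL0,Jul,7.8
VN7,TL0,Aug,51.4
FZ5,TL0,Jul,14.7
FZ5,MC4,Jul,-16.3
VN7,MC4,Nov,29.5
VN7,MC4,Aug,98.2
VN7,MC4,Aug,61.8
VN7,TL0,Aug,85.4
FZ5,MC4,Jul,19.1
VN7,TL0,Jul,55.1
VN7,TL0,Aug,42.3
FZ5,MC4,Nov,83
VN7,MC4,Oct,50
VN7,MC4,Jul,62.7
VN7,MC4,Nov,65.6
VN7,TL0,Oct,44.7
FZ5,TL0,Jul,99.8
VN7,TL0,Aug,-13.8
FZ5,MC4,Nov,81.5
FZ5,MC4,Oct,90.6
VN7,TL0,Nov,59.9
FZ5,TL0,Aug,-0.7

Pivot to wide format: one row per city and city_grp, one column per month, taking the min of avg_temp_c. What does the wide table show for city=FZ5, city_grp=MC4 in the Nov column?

Rows with city=FZ5, city_grp=MC4 and month=Nov: avg_temp_c values are 1, -1.9, 83, 81.5.
min(1, -1.9, 83, 81.5) = -1.9.

-1.9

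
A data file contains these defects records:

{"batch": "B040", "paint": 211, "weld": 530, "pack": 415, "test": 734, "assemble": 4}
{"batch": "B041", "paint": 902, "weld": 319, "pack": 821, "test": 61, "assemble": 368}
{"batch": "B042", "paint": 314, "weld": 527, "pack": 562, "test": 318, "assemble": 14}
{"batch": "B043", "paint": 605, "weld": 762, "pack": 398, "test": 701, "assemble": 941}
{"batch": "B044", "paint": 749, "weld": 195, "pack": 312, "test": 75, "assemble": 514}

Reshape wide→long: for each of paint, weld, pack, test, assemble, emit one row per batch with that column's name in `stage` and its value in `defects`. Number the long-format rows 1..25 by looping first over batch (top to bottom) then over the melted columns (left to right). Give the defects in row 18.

25 rows total (5 × 5). Row 18: index ⌊(18-1)/5⌋ = 3 into batch → B043; (18-1) mod 5 = 2 into the melted columns → pack.
So row 18 is (B043, pack, 398); defects = 398.

398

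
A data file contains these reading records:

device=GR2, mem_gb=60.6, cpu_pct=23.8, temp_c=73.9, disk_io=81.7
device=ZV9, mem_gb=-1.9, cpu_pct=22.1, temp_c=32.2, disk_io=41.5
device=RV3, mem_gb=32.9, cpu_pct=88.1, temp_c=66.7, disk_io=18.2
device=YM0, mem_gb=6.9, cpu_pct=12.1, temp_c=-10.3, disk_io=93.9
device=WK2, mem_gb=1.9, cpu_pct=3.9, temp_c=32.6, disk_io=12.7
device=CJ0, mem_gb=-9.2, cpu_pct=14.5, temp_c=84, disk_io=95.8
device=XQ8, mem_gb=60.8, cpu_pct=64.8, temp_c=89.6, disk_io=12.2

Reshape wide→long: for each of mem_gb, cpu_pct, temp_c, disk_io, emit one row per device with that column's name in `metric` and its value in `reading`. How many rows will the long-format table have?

7 device values × 4 melted columns = 28 rows.

28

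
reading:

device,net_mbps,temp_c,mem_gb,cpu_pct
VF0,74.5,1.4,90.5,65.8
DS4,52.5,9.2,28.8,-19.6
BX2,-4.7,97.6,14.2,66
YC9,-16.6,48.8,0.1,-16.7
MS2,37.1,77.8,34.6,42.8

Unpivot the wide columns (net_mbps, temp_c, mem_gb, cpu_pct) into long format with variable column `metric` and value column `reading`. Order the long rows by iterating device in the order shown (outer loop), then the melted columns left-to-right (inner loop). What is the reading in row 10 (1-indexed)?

20 rows total (5 × 4). Row 10: index ⌊(10-1)/4⌋ = 2 into device → BX2; (10-1) mod 4 = 1 into the melted columns → temp_c.
So row 10 is (BX2, temp_c, 97.6); reading = 97.6.

97.6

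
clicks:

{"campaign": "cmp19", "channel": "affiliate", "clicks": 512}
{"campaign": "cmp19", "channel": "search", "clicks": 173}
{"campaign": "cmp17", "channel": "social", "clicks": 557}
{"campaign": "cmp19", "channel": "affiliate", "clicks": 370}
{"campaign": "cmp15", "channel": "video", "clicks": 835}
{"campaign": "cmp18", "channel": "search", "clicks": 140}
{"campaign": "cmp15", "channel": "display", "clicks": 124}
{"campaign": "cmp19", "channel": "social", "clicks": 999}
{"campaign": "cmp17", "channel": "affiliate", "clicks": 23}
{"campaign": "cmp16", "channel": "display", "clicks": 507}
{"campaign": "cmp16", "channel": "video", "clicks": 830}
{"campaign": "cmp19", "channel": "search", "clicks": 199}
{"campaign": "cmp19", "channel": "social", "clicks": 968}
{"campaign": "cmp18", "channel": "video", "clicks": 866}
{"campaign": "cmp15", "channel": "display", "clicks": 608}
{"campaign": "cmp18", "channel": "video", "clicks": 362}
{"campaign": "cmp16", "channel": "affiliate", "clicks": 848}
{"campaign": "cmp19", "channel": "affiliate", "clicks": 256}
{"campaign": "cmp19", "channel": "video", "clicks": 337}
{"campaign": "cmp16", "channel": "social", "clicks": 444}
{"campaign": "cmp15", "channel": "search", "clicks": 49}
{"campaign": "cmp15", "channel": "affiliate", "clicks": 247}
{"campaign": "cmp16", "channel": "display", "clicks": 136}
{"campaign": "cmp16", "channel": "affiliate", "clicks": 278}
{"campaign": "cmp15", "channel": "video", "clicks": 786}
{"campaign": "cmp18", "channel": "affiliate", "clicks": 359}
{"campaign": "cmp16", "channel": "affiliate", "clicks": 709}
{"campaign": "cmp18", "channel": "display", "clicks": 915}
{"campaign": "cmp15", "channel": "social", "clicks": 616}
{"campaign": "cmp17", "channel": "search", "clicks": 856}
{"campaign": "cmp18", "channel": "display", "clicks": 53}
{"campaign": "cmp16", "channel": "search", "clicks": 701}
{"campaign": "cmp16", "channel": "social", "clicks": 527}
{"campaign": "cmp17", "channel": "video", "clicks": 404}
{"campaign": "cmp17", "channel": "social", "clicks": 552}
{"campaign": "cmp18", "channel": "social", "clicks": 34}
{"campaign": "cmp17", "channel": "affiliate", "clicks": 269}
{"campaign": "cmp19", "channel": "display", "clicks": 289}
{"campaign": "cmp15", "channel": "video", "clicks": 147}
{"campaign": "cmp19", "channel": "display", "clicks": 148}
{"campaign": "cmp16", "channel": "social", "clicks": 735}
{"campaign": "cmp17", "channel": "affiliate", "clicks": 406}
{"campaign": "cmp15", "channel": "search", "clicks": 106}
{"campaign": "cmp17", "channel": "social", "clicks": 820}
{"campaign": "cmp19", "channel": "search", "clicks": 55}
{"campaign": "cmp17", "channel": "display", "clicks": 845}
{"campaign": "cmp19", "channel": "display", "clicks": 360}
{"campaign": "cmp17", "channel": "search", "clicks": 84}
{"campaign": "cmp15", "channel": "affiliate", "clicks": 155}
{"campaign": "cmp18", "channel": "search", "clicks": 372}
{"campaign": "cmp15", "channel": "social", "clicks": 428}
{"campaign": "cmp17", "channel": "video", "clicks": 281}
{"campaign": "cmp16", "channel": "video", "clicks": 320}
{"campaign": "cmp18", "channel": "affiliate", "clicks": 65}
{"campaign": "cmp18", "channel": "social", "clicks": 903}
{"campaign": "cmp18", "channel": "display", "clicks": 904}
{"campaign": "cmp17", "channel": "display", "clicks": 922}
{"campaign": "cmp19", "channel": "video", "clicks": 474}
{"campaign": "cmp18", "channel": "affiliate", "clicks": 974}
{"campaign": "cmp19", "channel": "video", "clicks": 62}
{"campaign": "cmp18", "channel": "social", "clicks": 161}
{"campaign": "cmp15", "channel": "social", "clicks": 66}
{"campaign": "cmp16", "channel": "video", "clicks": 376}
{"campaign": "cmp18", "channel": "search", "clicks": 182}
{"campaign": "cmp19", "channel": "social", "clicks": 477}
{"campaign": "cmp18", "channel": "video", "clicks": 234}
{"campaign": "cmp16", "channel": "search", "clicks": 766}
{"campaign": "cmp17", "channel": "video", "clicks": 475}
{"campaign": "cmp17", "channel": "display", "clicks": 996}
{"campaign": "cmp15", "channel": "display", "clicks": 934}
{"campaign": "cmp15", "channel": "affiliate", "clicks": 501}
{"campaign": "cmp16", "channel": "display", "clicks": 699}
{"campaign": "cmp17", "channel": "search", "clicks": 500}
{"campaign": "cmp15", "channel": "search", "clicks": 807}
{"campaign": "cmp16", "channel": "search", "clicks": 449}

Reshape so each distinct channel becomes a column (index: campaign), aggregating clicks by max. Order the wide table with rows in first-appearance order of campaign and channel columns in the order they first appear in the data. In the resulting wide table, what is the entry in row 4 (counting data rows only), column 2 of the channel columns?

372

With rows in first-appearance order of campaign, row 4 is campaign=cmp18. channel columns in first-appearance order: affiliate, search, social, video, display; column 2 is search.
Long rows with campaign=cmp18, channel=search: max(140, 372, 182) = 372.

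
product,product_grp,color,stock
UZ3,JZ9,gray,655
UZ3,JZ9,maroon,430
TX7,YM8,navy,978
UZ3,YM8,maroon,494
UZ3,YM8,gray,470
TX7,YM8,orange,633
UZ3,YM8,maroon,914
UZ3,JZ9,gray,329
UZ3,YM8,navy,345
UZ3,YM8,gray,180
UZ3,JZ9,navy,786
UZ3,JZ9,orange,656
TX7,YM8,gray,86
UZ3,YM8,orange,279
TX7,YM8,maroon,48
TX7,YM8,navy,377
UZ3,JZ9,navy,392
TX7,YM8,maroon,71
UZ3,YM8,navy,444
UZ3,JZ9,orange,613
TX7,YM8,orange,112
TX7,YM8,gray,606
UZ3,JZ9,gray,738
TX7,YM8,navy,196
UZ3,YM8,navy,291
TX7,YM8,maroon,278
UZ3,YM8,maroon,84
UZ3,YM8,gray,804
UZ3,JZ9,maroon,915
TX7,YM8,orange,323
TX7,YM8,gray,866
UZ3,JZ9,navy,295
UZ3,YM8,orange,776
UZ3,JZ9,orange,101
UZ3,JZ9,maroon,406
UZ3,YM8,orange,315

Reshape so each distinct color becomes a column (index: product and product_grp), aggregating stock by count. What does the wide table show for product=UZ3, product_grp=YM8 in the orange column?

3

Rows with product=UZ3, product_grp=YM8 and color=orange: stock values are 279, 776, 315.
3 rows match — count = 3.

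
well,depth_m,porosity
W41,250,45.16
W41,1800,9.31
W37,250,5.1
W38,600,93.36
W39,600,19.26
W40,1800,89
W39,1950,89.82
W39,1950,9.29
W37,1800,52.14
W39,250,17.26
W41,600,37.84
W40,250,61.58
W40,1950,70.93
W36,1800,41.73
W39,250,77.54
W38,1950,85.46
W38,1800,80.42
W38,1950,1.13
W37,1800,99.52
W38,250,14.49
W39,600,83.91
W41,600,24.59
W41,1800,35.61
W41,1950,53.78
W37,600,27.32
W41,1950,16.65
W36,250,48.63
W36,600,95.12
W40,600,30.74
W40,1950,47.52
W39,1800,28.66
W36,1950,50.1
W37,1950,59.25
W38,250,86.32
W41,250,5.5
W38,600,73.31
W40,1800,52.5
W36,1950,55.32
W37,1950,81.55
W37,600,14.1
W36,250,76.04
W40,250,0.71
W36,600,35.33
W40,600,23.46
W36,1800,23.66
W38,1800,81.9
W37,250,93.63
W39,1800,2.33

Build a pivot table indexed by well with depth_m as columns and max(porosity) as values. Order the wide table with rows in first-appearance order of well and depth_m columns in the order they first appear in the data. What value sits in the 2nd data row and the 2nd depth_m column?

With rows in first-appearance order of well, row 2 is well=W37. depth_m columns in first-appearance order: 250, 1800, 600, 1950; column 2 is 1800.
Long rows with well=W37, depth_m=1800: max(52.14, 99.52) = 99.52.

99.52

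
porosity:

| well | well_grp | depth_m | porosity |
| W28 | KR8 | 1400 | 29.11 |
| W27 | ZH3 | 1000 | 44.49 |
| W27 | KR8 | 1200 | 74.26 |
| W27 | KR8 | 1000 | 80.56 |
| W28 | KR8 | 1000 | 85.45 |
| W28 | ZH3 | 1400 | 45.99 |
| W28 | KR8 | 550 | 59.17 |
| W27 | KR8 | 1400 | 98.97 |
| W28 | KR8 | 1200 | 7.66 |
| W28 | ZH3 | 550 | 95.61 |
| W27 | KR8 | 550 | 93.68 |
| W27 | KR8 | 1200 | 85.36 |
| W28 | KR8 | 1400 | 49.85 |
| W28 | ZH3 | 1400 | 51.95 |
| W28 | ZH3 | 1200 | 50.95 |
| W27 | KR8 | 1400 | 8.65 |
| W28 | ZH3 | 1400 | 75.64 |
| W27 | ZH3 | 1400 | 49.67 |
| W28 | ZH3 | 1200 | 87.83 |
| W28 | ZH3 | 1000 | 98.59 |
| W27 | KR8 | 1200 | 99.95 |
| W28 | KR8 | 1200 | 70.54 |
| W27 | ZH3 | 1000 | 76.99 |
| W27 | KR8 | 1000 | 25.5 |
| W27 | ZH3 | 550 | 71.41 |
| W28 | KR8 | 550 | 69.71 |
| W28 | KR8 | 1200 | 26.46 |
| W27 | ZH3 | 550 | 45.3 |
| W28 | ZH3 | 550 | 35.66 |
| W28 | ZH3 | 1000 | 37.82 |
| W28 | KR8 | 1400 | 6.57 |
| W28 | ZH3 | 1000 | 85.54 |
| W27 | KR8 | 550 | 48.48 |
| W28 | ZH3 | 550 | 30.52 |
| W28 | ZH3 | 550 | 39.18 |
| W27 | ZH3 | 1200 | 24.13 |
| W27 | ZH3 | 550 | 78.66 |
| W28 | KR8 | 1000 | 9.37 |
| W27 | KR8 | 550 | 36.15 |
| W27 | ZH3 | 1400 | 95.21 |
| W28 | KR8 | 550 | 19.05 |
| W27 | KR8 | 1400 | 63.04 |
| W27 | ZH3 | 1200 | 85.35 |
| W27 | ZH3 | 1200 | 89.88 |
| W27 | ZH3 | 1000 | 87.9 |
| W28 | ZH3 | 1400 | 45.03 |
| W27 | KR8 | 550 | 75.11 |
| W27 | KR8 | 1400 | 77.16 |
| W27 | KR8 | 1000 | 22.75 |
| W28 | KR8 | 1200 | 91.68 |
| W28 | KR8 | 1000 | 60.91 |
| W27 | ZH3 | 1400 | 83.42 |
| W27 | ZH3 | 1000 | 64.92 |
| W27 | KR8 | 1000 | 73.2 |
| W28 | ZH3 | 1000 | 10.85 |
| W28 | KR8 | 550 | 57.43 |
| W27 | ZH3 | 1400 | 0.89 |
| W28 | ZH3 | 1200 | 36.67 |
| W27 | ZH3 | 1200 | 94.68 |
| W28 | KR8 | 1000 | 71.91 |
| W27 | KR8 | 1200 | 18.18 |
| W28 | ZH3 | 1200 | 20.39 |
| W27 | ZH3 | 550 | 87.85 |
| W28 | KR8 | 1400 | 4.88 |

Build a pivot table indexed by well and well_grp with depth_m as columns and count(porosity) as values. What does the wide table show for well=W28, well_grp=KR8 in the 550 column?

Rows with well=W28, well_grp=KR8 and depth_m=550: porosity values are 59.17, 69.71, 19.05, 57.43.
4 rows match — count = 4.

4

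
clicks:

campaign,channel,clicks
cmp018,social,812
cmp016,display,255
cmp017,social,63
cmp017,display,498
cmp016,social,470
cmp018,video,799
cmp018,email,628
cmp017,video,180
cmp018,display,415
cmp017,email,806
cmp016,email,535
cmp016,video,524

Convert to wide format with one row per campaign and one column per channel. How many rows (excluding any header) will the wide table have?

3 distinct campaign values → 3 rows.

3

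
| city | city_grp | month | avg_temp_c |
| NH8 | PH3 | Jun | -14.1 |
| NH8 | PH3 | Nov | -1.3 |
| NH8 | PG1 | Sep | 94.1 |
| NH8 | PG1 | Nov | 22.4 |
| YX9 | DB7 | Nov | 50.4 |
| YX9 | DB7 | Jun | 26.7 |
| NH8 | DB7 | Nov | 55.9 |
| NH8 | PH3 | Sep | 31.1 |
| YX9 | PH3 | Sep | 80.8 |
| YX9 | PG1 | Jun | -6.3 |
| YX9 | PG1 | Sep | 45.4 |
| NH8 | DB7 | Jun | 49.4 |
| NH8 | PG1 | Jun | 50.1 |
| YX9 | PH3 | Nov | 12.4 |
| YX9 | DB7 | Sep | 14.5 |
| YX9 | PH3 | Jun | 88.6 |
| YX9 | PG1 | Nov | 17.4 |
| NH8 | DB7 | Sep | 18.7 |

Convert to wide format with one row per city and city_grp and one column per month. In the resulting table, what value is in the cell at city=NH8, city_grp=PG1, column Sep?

Wide layout: rows indexed by city and city_grp, columns are the 3 distinct month values (Jun, Nov, Sep).
Cell (city=NH8, city_grp=PG1, month=Sep) draws from the long row where city=NH8, city_grp=PG1 and month=Sep, which has avg_temp_c=94.1.

94.1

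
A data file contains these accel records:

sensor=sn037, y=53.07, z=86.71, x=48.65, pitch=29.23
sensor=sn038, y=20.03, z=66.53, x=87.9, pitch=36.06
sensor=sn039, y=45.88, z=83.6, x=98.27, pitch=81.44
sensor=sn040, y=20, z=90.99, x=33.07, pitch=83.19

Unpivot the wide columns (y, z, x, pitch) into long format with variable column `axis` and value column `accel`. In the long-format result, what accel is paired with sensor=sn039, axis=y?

Unpivoting turns each (sensor, wide-column) pair into one long row.
The wide cell at row sn039, column y holds 45.88, so the long row (sn039, y) has accel=45.88.

45.88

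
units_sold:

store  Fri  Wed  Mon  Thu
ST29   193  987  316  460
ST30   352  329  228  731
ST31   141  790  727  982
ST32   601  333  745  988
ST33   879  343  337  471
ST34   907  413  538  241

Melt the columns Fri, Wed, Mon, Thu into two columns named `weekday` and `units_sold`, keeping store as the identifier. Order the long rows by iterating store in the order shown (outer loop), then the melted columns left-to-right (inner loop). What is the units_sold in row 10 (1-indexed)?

790

24 rows total (6 × 4). Row 10: index ⌊(10-1)/4⌋ = 2 into store → ST31; (10-1) mod 4 = 1 into the melted columns → Wed.
So row 10 is (ST31, Wed, 790); units_sold = 790.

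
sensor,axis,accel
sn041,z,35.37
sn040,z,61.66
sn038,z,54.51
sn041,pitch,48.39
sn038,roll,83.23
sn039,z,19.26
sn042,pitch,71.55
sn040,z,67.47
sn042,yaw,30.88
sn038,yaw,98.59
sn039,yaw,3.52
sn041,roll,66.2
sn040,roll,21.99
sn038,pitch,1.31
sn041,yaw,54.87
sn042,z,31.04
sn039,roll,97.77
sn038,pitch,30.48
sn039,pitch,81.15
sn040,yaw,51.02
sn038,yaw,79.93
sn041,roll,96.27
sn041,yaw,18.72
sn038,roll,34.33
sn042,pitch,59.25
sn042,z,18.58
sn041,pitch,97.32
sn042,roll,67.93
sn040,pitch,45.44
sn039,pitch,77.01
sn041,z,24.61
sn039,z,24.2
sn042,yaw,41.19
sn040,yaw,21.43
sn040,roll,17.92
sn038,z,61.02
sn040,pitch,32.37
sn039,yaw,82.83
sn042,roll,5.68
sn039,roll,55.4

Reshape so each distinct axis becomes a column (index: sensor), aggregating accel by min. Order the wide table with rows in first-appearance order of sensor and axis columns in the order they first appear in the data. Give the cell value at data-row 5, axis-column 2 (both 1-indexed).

59.25

With rows in first-appearance order of sensor, row 5 is sensor=sn042. axis columns in first-appearance order: z, pitch, roll, yaw; column 2 is pitch.
Long rows with sensor=sn042, axis=pitch: min(71.55, 59.25) = 59.25.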